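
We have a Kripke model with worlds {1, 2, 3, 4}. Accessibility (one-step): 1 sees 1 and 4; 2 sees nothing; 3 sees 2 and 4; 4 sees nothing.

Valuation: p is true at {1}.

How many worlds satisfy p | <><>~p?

1: p is T, <><>~p is T. ✓
2: p is F, <><>~p is F. ✗
3: p is F, <><>~p is F. ✗
4: p is F, <><>~p is F. ✗
Satisfying worlds: {1}.

1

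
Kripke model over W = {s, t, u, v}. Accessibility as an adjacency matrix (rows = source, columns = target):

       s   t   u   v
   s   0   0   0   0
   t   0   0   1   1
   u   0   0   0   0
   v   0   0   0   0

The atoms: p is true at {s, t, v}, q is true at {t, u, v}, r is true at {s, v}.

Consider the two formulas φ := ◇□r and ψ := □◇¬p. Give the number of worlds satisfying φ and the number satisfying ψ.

1 and 3

For ◇□r:
s: no successors, so ◇□r fails. ✗
t: successors {u, v}; □r there: u:T, v:T. ✓
u: no successors, so ◇□r fails. ✗
v: no successors, so ◇□r fails. ✗
— 1 world.
For □◇¬p:
s: no successors, so □◇¬p holds vacuously. ✓
t: successors {u, v}; ◇¬p there: u:F, v:F. ✗
u: no successors, so □◇¬p holds vacuously. ✓
v: no successors, so □◇¬p holds vacuously. ✓
— 3 worlds.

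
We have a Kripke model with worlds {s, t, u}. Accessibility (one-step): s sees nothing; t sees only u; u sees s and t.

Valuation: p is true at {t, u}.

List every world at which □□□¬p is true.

s: no successors, so □□□¬p holds vacuously. ✓
t: successors {u}; □□¬p there: u:F. ✗
u: successors {s, t}; □□¬p there: s:T, t:F. ✗

{s}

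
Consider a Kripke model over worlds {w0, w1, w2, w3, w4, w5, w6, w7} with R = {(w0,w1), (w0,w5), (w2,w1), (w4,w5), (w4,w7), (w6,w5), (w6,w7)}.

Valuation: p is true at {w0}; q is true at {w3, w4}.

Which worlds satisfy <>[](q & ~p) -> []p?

w0: <>[](q & ~p) is T, []p is F. ✗
w1: <>[](q & ~p) is F, []p is T. ✓
w2: <>[](q & ~p) is T, []p is F. ✗
w3: <>[](q & ~p) is F, []p is T. ✓
w4: <>[](q & ~p) is T, []p is F. ✗
w5: <>[](q & ~p) is F, []p is T. ✓
w6: <>[](q & ~p) is T, []p is F. ✗
w7: <>[](q & ~p) is F, []p is T. ✓

{w1, w3, w5, w7}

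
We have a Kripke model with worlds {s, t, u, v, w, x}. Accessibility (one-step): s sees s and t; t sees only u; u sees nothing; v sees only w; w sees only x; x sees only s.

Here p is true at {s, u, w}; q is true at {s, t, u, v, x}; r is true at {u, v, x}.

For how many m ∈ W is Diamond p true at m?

4

s: successors {s, t}; p there: s:T, t:F. ✓
t: successors {u}; p there: u:T. ✓
u: no successors, so Diamond p fails. ✗
v: successors {w}; p there: w:T. ✓
w: successors {x}; p there: x:F. ✗
x: successors {s}; p there: s:T. ✓
Satisfying worlds: {s, t, v, x}.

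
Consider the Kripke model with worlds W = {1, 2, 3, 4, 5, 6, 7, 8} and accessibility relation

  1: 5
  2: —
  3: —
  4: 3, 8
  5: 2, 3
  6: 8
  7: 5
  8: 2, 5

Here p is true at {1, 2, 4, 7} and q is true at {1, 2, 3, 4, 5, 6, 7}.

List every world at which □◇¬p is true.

1: successors {5}; ◇¬p there: 5:T. ✓
2: no successors, so □◇¬p holds vacuously. ✓
3: no successors, so □◇¬p holds vacuously. ✓
4: successors {3, 8}; ◇¬p there: 3:F, 8:T. ✗
5: successors {2, 3}; ◇¬p there: 2:F, 3:F. ✗
6: successors {8}; ◇¬p there: 8:T. ✓
7: successors {5}; ◇¬p there: 5:T. ✓
8: successors {2, 5}; ◇¬p there: 2:F, 5:T. ✗

{1, 2, 3, 6, 7}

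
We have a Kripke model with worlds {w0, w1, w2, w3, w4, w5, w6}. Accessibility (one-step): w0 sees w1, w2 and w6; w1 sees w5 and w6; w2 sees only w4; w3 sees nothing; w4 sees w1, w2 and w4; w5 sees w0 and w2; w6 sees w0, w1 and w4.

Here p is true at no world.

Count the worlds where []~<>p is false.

w0: successors {w1, w2, w6}; ~<>p there: w1:T, w2:T, w6:T. ✓
w1: successors {w5, w6}; ~<>p there: w5:T, w6:T. ✓
w2: successors {w4}; ~<>p there: w4:T. ✓
w3: no successors, so []~<>p holds vacuously. ✓
w4: successors {w1, w2, w4}; ~<>p there: w1:T, w2:T, w4:T. ✓
w5: successors {w0, w2}; ~<>p there: w0:T, w2:T. ✓
w6: successors {w0, w1, w4}; ~<>p there: w0:T, w1:T, w4:T. ✓
Satisfying worlds: {w0, w1, w2, w3, w4, w5, w6}.
So []~<>p fails at the other 0 worlds.

0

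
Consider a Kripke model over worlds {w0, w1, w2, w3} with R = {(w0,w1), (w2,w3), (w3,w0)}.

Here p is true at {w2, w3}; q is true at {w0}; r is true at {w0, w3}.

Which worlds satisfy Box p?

{w1, w2}

w0: successors {w1}; p there: w1:F. ✗
w1: no successors, so Box p holds vacuously. ✓
w2: successors {w3}; p there: w3:T. ✓
w3: successors {w0}; p there: w0:F. ✗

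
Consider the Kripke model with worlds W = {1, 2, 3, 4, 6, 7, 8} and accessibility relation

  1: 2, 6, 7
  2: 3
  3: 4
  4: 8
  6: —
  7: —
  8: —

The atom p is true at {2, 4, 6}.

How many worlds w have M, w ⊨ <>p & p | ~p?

1: <>p & p is F, ~p is T. ✓
2: <>p & p is F, ~p is F. ✗
3: <>p & p is F, ~p is T. ✓
4: <>p & p is F, ~p is F. ✗
6: <>p & p is F, ~p is F. ✗
7: <>p & p is F, ~p is T. ✓
8: <>p & p is F, ~p is T. ✓
Satisfying worlds: {1, 3, 7, 8}.

4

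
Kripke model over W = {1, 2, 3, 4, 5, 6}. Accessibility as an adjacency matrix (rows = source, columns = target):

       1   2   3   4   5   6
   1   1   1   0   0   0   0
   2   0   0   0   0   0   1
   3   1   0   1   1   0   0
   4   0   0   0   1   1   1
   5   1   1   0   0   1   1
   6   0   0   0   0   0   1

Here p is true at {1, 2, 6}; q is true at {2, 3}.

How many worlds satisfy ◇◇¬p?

1: successors {1, 2}; ◇¬p there: 1:F, 2:F. ✗
2: successors {6}; ◇¬p there: 6:F. ✗
3: successors {1, 3, 4}; ◇¬p there: 1:F, 3:T, 4:T. ✓
4: successors {4, 5, 6}; ◇¬p there: 4:T, 5:T, 6:F. ✓
5: successors {1, 2, 5, 6}; ◇¬p there: 1:F, 2:F, 5:T, 6:F. ✓
6: successors {6}; ◇¬p there: 6:F. ✗
Satisfying worlds: {3, 4, 5}.

3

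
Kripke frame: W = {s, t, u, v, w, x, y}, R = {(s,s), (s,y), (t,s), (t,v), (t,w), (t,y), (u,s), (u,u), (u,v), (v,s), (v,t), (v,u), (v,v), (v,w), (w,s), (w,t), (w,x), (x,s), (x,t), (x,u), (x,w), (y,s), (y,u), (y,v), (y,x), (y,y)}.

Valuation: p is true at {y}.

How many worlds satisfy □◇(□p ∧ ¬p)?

s: successors {s, y}; ◇(□p ∧ ¬p) there: s:F, y:F. ✗
t: successors {s, v, w, y}; ◇(□p ∧ ¬p) there: s:F, v:F, w:F, y:F. ✗
u: successors {s, u, v}; ◇(□p ∧ ¬p) there: s:F, u:F, v:F. ✗
v: successors {s, t, u, v, w}; ◇(□p ∧ ¬p) there: s:F, t:F, u:F, v:F, w:F. ✗
w: successors {s, t, x}; ◇(□p ∧ ¬p) there: s:F, t:F, x:F. ✗
x: successors {s, t, u, w}; ◇(□p ∧ ¬p) there: s:F, t:F, u:F, w:F. ✗
y: successors {s, u, v, x, y}; ◇(□p ∧ ¬p) there: s:F, u:F, v:F, x:F, y:F. ✗
Satisfying worlds: ∅.

0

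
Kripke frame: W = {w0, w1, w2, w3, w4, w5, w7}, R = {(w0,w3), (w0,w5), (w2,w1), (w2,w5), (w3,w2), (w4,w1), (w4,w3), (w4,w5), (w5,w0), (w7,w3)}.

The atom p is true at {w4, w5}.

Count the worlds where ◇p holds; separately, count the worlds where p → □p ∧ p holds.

3 and 5

For ◇p:
w0: successors {w3, w5}; p there: w3:F, w5:T. ✓
w1: no successors, so ◇p fails. ✗
w2: successors {w1, w5}; p there: w1:F, w5:T. ✓
w3: successors {w2}; p there: w2:F. ✗
w4: successors {w1, w3, w5}; p there: w1:F, w3:F, w5:T. ✓
w5: successors {w0}; p there: w0:F. ✗
w7: successors {w3}; p there: w3:F. ✗
— 3 worlds.
For p → □p ∧ p:
w0: p is F, □p ∧ p is F. ✓
w1: p is F, □p ∧ p is F. ✓
w2: p is F, □p ∧ p is F. ✓
w3: p is F, □p ∧ p is F. ✓
w4: p is T, □p ∧ p is F. ✗
w5: p is T, □p ∧ p is F. ✗
w7: p is F, □p ∧ p is F. ✓
— 5 worlds.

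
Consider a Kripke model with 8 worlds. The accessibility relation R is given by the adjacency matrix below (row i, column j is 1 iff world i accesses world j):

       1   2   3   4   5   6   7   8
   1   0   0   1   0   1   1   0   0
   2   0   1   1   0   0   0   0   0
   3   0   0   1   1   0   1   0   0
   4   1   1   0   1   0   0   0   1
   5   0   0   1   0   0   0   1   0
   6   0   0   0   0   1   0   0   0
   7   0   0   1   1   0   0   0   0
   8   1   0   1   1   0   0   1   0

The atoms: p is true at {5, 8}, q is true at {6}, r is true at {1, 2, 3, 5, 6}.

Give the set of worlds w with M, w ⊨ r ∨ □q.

1: r is T, □q is F. ✓
2: r is T, □q is F. ✓
3: r is T, □q is F. ✓
4: r is F, □q is F. ✗
5: r is T, □q is F. ✓
6: r is T, □q is F. ✓
7: r is F, □q is F. ✗
8: r is F, □q is F. ✗

{1, 2, 3, 5, 6}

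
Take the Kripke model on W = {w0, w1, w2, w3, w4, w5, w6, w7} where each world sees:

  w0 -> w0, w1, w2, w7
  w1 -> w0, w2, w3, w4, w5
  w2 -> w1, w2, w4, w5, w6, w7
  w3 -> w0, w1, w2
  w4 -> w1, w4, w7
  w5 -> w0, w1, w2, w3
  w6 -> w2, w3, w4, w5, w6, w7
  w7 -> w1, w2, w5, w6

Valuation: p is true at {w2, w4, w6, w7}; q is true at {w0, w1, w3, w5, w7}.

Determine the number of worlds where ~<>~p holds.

0

w0: <>~p is T. ✗
w1: <>~p is T. ✗
w2: <>~p is T. ✗
w3: <>~p is T. ✗
w4: <>~p is T. ✗
w5: <>~p is T. ✗
w6: <>~p is T. ✗
w7: <>~p is T. ✗
Satisfying worlds: ∅.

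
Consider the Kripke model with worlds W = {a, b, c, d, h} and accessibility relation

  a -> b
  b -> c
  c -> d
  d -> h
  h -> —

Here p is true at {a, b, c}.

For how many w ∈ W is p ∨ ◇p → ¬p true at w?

a: p ∨ ◇p is T, ¬p is F. ✗
b: p ∨ ◇p is T, ¬p is F. ✗
c: p ∨ ◇p is T, ¬p is F. ✗
d: p ∨ ◇p is F, ¬p is T. ✓
h: p ∨ ◇p is F, ¬p is T. ✓
Satisfying worlds: {d, h}.

2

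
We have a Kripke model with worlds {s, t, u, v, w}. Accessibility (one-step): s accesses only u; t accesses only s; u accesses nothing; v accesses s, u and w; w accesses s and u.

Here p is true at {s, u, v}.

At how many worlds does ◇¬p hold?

1

s: successors {u}; ¬p there: u:F. ✗
t: successors {s}; ¬p there: s:F. ✗
u: no successors, so ◇¬p fails. ✗
v: successors {s, u, w}; ¬p there: s:F, u:F, w:T. ✓
w: successors {s, u}; ¬p there: s:F, u:F. ✗
Satisfying worlds: {v}.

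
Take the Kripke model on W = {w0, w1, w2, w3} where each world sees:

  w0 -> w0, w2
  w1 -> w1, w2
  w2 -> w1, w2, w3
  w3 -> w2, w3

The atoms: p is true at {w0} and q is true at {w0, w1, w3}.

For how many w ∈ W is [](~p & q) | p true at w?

w0: [](~p & q) is F, p is T. ✓
w1: [](~p & q) is F, p is F. ✗
w2: [](~p & q) is F, p is F. ✗
w3: [](~p & q) is F, p is F. ✗
Satisfying worlds: {w0}.

1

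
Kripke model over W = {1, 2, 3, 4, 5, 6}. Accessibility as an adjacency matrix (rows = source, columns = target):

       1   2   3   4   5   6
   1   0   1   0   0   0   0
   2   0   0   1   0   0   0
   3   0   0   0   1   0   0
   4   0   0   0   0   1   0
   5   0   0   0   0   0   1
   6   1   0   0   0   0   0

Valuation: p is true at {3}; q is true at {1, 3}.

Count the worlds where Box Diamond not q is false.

1: successors {2}; Diamond not q there: 2:F. ✗
2: successors {3}; Diamond not q there: 3:T. ✓
3: successors {4}; Diamond not q there: 4:T. ✓
4: successors {5}; Diamond not q there: 5:T. ✓
5: successors {6}; Diamond not q there: 6:F. ✗
6: successors {1}; Diamond not q there: 1:T. ✓
Satisfying worlds: {2, 3, 4, 6}.
So Box Diamond not q fails at the other 2 worlds.

2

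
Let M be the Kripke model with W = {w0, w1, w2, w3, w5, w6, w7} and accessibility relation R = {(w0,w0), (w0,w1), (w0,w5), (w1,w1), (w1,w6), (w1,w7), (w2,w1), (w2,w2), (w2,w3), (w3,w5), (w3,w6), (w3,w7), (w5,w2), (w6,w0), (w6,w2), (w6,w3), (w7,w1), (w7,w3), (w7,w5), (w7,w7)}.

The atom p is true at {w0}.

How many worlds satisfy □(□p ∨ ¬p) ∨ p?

6

w0: □(□p ∨ ¬p) is F, p is T. ✓
w1: □(□p ∨ ¬p) is T, p is F. ✓
w2: □(□p ∨ ¬p) is T, p is F. ✓
w3: □(□p ∨ ¬p) is T, p is F. ✓
w5: □(□p ∨ ¬p) is T, p is F. ✓
w6: □(□p ∨ ¬p) is F, p is F. ✗
w7: □(□p ∨ ¬p) is T, p is F. ✓
Satisfying worlds: {w0, w1, w2, w3, w5, w7}.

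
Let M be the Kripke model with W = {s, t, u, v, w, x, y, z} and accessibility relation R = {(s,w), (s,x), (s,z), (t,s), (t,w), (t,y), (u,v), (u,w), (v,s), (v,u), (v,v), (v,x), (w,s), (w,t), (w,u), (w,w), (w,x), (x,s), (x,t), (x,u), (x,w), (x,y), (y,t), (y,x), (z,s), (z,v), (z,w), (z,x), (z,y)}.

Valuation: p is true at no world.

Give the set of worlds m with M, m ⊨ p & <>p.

∅

s: p is F, <>p is F. ✗
t: p is F, <>p is F. ✗
u: p is F, <>p is F. ✗
v: p is F, <>p is F. ✗
w: p is F, <>p is F. ✗
x: p is F, <>p is F. ✗
y: p is F, <>p is F. ✗
z: p is F, <>p is F. ✗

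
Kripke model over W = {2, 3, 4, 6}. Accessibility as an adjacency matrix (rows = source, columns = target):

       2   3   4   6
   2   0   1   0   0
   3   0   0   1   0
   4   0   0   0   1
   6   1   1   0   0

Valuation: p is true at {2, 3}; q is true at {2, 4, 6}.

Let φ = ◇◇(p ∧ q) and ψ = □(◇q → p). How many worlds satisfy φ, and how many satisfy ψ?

1 and 2

For ◇◇(p ∧ q):
2: successors {3}; ◇(p ∧ q) there: 3:F. ✗
3: successors {4}; ◇(p ∧ q) there: 4:F. ✗
4: successors {6}; ◇(p ∧ q) there: 6:T. ✓
6: successors {2, 3}; ◇(p ∧ q) there: 2:F, 3:F. ✗
— 1 world.
For □(◇q → p):
2: successors {3}; ◇q → p there: 3:T. ✓
3: successors {4}; ◇q → p there: 4:F. ✗
4: successors {6}; ◇q → p there: 6:F. ✗
6: successors {2, 3}; ◇q → p there: 2:T, 3:T. ✓
— 2 worlds.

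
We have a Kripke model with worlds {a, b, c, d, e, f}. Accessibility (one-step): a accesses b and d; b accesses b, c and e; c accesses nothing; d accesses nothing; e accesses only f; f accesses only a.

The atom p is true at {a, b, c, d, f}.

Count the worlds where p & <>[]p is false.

a: p is T, <>[]p is T. ✓
b: p is T, <>[]p is T. ✓
c: p is T, <>[]p is F. ✗
d: p is T, <>[]p is F. ✗
e: p is F, <>[]p is T. ✗
f: p is T, <>[]p is T. ✓
Satisfying worlds: {a, b, f}.
So p & <>[]p fails at the other 3 worlds.

3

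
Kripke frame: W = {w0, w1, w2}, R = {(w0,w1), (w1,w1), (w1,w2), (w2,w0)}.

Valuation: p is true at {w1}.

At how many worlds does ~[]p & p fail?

w0: ~[]p is F, p is F. ✗
w1: ~[]p is T, p is T. ✓
w2: ~[]p is T, p is F. ✗
Satisfying worlds: {w1}.
So ~[]p & p fails at the other 2 worlds.

2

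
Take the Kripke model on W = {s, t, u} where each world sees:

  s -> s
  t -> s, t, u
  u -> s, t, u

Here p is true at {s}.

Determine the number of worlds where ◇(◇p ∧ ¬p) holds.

s: successors {s}; ◇p ∧ ¬p there: s:F. ✗
t: successors {s, t, u}; ◇p ∧ ¬p there: s:F, t:T, u:T. ✓
u: successors {s, t, u}; ◇p ∧ ¬p there: s:F, t:T, u:T. ✓
Satisfying worlds: {t, u}.

2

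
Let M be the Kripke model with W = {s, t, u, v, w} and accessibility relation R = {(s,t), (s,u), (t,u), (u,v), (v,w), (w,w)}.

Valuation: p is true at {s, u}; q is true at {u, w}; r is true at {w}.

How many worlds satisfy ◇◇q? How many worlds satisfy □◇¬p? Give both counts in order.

4 and 4

For ◇◇q:
s: successors {t, u}; ◇q there: t:T, u:F. ✓
t: successors {u}; ◇q there: u:F. ✗
u: successors {v}; ◇q there: v:T. ✓
v: successors {w}; ◇q there: w:T. ✓
w: successors {w}; ◇q there: w:T. ✓
— 4 worlds.
For □◇¬p:
s: successors {t, u}; ◇¬p there: t:F, u:T. ✗
t: successors {u}; ◇¬p there: u:T. ✓
u: successors {v}; ◇¬p there: v:T. ✓
v: successors {w}; ◇¬p there: w:T. ✓
w: successors {w}; ◇¬p there: w:T. ✓
— 4 worlds.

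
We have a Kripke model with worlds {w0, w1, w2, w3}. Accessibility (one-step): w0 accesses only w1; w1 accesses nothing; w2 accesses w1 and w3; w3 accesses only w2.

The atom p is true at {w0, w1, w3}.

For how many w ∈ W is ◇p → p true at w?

3

w0: ◇p is T, p is T. ✓
w1: ◇p is F, p is T. ✓
w2: ◇p is T, p is F. ✗
w3: ◇p is F, p is T. ✓
Satisfying worlds: {w0, w1, w3}.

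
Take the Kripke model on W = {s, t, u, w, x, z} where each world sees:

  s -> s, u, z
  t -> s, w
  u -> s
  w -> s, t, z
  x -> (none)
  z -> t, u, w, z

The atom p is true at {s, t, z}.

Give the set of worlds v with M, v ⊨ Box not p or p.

s: Box not p is F, p is T. ✓
t: Box not p is F, p is T. ✓
u: Box not p is F, p is F. ✗
w: Box not p is F, p is F. ✗
x: Box not p is T, p is F. ✓
z: Box not p is F, p is T. ✓

{s, t, x, z}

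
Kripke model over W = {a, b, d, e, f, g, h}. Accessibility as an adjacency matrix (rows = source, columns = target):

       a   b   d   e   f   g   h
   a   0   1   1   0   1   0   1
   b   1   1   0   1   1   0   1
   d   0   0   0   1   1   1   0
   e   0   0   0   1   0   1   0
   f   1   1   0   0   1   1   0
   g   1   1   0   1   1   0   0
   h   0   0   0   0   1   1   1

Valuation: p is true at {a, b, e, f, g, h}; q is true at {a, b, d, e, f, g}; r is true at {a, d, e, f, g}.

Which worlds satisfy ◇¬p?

a: successors {b, d, f, h}; ¬p there: b:F, d:T, f:F, h:F. ✓
b: successors {a, b, e, f, h}; ¬p there: a:F, b:F, e:F, f:F, h:F. ✗
d: successors {e, f, g}; ¬p there: e:F, f:F, g:F. ✗
e: successors {e, g}; ¬p there: e:F, g:F. ✗
f: successors {a, b, f, g}; ¬p there: a:F, b:F, f:F, g:F. ✗
g: successors {a, b, e, f}; ¬p there: a:F, b:F, e:F, f:F. ✗
h: successors {f, g, h}; ¬p there: f:F, g:F, h:F. ✗

{a}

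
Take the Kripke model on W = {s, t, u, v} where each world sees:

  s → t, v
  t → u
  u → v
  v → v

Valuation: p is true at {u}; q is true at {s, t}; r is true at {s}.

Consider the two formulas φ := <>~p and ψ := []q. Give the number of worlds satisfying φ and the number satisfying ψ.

3 and 0

For <>~p:
s: successors {t, v}; ~p there: t:T, v:T. ✓
t: successors {u}; ~p there: u:F. ✗
u: successors {v}; ~p there: v:T. ✓
v: successors {v}; ~p there: v:T. ✓
— 3 worlds.
For []q:
s: successors {t, v}; q there: t:T, v:F. ✗
t: successors {u}; q there: u:F. ✗
u: successors {v}; q there: v:F. ✗
v: successors {v}; q there: v:F. ✗
— 0 worlds.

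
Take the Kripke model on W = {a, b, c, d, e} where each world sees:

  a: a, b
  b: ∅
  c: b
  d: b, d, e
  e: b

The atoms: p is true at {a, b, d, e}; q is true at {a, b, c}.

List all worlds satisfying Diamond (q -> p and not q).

{d}

a: successors {a, b}; q -> p and not q there: a:F, b:F. ✗
b: no successors, so Diamond (q -> p and not q) fails. ✗
c: successors {b}; q -> p and not q there: b:F. ✗
d: successors {b, d, e}; q -> p and not q there: b:F, d:T, e:T. ✓
e: successors {b}; q -> p and not q there: b:F. ✗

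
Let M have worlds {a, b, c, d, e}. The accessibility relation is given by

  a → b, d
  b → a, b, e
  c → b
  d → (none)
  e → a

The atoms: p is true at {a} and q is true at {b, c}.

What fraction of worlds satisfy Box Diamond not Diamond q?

a: successors {b, d}; Diamond not Diamond q there: b:T, d:F. ✗
b: successors {a, b, e}; Diamond not Diamond q there: a:T, b:T, e:F. ✗
c: successors {b}; Diamond not Diamond q there: b:T. ✓
d: no successors, so Box Diamond not Diamond q holds vacuously. ✓
e: successors {a}; Diamond not Diamond q there: a:T. ✓
That's 3 of 5 worlds, so 3/5.

3/5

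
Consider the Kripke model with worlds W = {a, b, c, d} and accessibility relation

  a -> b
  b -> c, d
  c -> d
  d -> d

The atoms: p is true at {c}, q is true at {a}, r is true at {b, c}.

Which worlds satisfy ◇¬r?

{b, c, d}

a: successors {b}; ¬r there: b:F. ✗
b: successors {c, d}; ¬r there: c:F, d:T. ✓
c: successors {d}; ¬r there: d:T. ✓
d: successors {d}; ¬r there: d:T. ✓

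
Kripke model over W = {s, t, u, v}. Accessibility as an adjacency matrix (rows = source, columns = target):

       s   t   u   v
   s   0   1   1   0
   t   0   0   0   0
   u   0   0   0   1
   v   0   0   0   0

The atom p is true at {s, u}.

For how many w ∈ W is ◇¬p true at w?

2

s: successors {t, u}; ¬p there: t:T, u:F. ✓
t: no successors, so ◇¬p fails. ✗
u: successors {v}; ¬p there: v:T. ✓
v: no successors, so ◇¬p fails. ✗
Satisfying worlds: {s, u}.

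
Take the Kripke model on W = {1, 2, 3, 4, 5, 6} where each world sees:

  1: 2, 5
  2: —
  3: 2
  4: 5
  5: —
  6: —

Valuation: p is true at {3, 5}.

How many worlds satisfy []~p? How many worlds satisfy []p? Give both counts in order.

For []~p:
1: successors {2, 5}; ~p there: 2:T, 5:F. ✗
2: no successors, so []~p holds vacuously. ✓
3: successors {2}; ~p there: 2:T. ✓
4: successors {5}; ~p there: 5:F. ✗
5: no successors, so []~p holds vacuously. ✓
6: no successors, so []~p holds vacuously. ✓
— 4 worlds.
For []p:
1: successors {2, 5}; p there: 2:F, 5:T. ✗
2: no successors, so []p holds vacuously. ✓
3: successors {2}; p there: 2:F. ✗
4: successors {5}; p there: 5:T. ✓
5: no successors, so []p holds vacuously. ✓
6: no successors, so []p holds vacuously. ✓
— 4 worlds.

4 and 4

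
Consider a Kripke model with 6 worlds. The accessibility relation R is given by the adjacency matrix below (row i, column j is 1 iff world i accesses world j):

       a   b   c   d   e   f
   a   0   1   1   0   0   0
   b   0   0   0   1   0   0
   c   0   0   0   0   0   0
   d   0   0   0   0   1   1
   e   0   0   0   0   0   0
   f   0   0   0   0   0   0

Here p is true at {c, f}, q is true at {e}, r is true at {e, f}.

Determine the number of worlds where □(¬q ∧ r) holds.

3

a: successors {b, c}; ¬q ∧ r there: b:F, c:F. ✗
b: successors {d}; ¬q ∧ r there: d:F. ✗
c: no successors, so □(¬q ∧ r) holds vacuously. ✓
d: successors {e, f}; ¬q ∧ r there: e:F, f:T. ✗
e: no successors, so □(¬q ∧ r) holds vacuously. ✓
f: no successors, so □(¬q ∧ r) holds vacuously. ✓
Satisfying worlds: {c, e, f}.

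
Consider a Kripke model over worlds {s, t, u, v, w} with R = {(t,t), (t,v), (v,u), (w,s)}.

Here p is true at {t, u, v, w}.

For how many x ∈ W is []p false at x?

s: no successors, so []p holds vacuously. ✓
t: successors {t, v}; p there: t:T, v:T. ✓
u: no successors, so []p holds vacuously. ✓
v: successors {u}; p there: u:T. ✓
w: successors {s}; p there: s:F. ✗
Satisfying worlds: {s, t, u, v}.
So []p fails at the other 1 world.

1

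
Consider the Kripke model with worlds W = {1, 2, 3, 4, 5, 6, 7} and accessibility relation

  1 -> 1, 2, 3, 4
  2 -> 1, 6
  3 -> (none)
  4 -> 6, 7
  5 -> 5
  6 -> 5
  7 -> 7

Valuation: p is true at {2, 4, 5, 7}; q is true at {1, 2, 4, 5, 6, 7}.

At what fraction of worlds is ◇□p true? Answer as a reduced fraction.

6/7

1: successors {1, 2, 3, 4}; □p there: 1:F, 2:F, 3:T, 4:F. ✓
2: successors {1, 6}; □p there: 1:F, 6:T. ✓
3: no successors, so ◇□p fails. ✗
4: successors {6, 7}; □p there: 6:T, 7:T. ✓
5: successors {5}; □p there: 5:T. ✓
6: successors {5}; □p there: 5:T. ✓
7: successors {7}; □p there: 7:T. ✓
That's 6 of 7 worlds, so 6/7.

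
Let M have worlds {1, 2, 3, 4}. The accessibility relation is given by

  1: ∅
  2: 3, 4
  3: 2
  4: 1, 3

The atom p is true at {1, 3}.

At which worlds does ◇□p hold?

{2, 4}

1: no successors, so ◇□p fails. ✗
2: successors {3, 4}; □p there: 3:F, 4:T. ✓
3: successors {2}; □p there: 2:F. ✗
4: successors {1, 3}; □p there: 1:T, 3:F. ✓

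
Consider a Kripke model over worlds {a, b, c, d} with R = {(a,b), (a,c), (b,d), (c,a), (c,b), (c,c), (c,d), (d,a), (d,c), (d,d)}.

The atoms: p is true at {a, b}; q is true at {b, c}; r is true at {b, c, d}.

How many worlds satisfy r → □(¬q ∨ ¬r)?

2

a: r is F, □(¬q ∨ ¬r) is F. ✓
b: r is T, □(¬q ∨ ¬r) is T. ✓
c: r is T, □(¬q ∨ ¬r) is F. ✗
d: r is T, □(¬q ∨ ¬r) is F. ✗
Satisfying worlds: {a, b}.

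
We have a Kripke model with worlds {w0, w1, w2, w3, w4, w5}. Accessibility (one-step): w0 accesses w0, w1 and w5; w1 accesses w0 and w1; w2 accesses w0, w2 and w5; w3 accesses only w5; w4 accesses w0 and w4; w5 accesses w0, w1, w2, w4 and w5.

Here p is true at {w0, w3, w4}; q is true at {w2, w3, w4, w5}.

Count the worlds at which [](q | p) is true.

w0: successors {w0, w1, w5}; q | p there: w0:T, w1:F, w5:T. ✗
w1: successors {w0, w1}; q | p there: w0:T, w1:F. ✗
w2: successors {w0, w2, w5}; q | p there: w0:T, w2:T, w5:T. ✓
w3: successors {w5}; q | p there: w5:T. ✓
w4: successors {w0, w4}; q | p there: w0:T, w4:T. ✓
w5: successors {w0, w1, w2, w4, w5}; q | p there: w0:T, w1:F, w2:T, w4:T, w5:T. ✗
Satisfying worlds: {w2, w3, w4}.

3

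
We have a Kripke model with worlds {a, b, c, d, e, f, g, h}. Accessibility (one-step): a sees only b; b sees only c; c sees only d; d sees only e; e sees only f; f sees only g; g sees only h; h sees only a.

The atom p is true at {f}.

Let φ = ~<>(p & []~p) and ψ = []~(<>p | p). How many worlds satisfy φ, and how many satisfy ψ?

For ~<>(p & []~p):
a: <>(p & []~p) is F. ✓
b: <>(p & []~p) is F. ✓
c: <>(p & []~p) is F. ✓
d: <>(p & []~p) is F. ✓
e: <>(p & []~p) is T. ✗
f: <>(p & []~p) is F. ✓
g: <>(p & []~p) is F. ✓
h: <>(p & []~p) is F. ✓
— 7 worlds.
For []~(<>p | p):
a: successors {b}; ~(<>p | p) there: b:T. ✓
b: successors {c}; ~(<>p | p) there: c:T. ✓
c: successors {d}; ~(<>p | p) there: d:T. ✓
d: successors {e}; ~(<>p | p) there: e:F. ✗
e: successors {f}; ~(<>p | p) there: f:F. ✗
f: successors {g}; ~(<>p | p) there: g:T. ✓
g: successors {h}; ~(<>p | p) there: h:T. ✓
h: successors {a}; ~(<>p | p) there: a:T. ✓
— 6 worlds.

7 and 6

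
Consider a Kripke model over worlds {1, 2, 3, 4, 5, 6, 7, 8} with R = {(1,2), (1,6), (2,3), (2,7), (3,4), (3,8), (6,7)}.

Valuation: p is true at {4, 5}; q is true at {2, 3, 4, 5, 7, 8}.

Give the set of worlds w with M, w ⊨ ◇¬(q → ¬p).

{3}

1: successors {2, 6}; ¬(q → ¬p) there: 2:F, 6:F. ✗
2: successors {3, 7}; ¬(q → ¬p) there: 3:F, 7:F. ✗
3: successors {4, 8}; ¬(q → ¬p) there: 4:T, 8:F. ✓
4: no successors, so ◇¬(q → ¬p) fails. ✗
5: no successors, so ◇¬(q → ¬p) fails. ✗
6: successors {7}; ¬(q → ¬p) there: 7:F. ✗
7: no successors, so ◇¬(q → ¬p) fails. ✗
8: no successors, so ◇¬(q → ¬p) fails. ✗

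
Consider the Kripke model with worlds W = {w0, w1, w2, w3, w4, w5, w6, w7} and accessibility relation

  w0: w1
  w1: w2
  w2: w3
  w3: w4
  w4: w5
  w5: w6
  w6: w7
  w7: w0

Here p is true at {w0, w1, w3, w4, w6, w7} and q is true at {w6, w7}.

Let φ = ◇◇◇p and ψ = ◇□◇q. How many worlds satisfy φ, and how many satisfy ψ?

For ◇◇◇p:
w0: successors {w1}; ◇◇p there: w1:T. ✓
w1: successors {w2}; ◇◇p there: w2:T. ✓
w2: successors {w3}; ◇◇p there: w3:F. ✗
w3: successors {w4}; ◇◇p there: w4:T. ✓
w4: successors {w5}; ◇◇p there: w5:T. ✓
w5: successors {w6}; ◇◇p there: w6:T. ✓
w6: successors {w7}; ◇◇p there: w7:T. ✓
w7: successors {w0}; ◇◇p there: w0:F. ✗
— 6 worlds.
For ◇□◇q:
w0: successors {w1}; □◇q there: w1:F. ✗
w1: successors {w2}; □◇q there: w2:F. ✗
w2: successors {w3}; □◇q there: w3:F. ✗
w3: successors {w4}; □◇q there: w4:T. ✓
w4: successors {w5}; □◇q there: w5:T. ✓
w5: successors {w6}; □◇q there: w6:F. ✗
w6: successors {w7}; □◇q there: w7:F. ✗
w7: successors {w0}; □◇q there: w0:F. ✗
— 2 worlds.

6 and 2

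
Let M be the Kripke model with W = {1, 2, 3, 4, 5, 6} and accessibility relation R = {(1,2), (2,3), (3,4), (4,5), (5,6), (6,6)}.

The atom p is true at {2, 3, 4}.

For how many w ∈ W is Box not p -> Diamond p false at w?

1: Box not p is F, Diamond p is T. ✓
2: Box not p is F, Diamond p is T. ✓
3: Box not p is F, Diamond p is T. ✓
4: Box not p is T, Diamond p is F. ✗
5: Box not p is T, Diamond p is F. ✗
6: Box not p is T, Diamond p is F. ✗
Satisfying worlds: {1, 2, 3}.
So Box not p -> Diamond p fails at the other 3 worlds.

3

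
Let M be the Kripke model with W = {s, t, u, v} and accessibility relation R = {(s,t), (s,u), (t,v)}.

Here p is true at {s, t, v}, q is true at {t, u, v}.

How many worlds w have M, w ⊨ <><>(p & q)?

s: successors {t, u}; <>(p & q) there: t:T, u:F. ✓
t: successors {v}; <>(p & q) there: v:F. ✗
u: no successors, so <><>(p & q) fails. ✗
v: no successors, so <><>(p & q) fails. ✗
Satisfying worlds: {s}.

1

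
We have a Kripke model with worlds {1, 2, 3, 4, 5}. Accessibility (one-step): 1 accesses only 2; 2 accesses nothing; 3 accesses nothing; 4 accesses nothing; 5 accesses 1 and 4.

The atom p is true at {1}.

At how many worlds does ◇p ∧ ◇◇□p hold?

1

1: ◇p is F, ◇◇□p is F. ✗
2: ◇p is F, ◇◇□p is F. ✗
3: ◇p is F, ◇◇□p is F. ✗
4: ◇p is F, ◇◇□p is F. ✗
5: ◇p is T, ◇◇□p is T. ✓
Satisfying worlds: {5}.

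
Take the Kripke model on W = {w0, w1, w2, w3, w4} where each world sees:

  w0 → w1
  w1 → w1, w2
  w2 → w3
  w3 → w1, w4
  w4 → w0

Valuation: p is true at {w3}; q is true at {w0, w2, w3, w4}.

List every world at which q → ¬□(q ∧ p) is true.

{w0, w1, w3, w4}

w0: q is T, ¬□(q ∧ p) is T. ✓
w1: q is F, ¬□(q ∧ p) is T. ✓
w2: q is T, ¬□(q ∧ p) is F. ✗
w3: q is T, ¬□(q ∧ p) is T. ✓
w4: q is T, ¬□(q ∧ p) is T. ✓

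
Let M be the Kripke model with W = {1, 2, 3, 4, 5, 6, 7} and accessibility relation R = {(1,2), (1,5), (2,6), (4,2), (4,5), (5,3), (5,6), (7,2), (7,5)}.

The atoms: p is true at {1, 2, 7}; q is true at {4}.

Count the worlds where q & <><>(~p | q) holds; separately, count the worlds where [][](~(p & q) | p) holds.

For q & <><>(~p | q):
1: q is F, <><>(~p | q) is T. ✗
2: q is F, <><>(~p | q) is F. ✗
3: q is F, <><>(~p | q) is F. ✗
4: q is T, <><>(~p | q) is T. ✓
5: q is F, <><>(~p | q) is F. ✗
6: q is F, <><>(~p | q) is F. ✗
7: q is F, <><>(~p | q) is T. ✗
— 1 world.
For [][](~(p & q) | p):
1: successors {2, 5}; [](~(p & q) | p) there: 2:T, 5:T. ✓
2: successors {6}; [](~(p & q) | p) there: 6:T. ✓
3: no successors, so [][](~(p & q) | p) holds vacuously. ✓
4: successors {2, 5}; [](~(p & q) | p) there: 2:T, 5:T. ✓
5: successors {3, 6}; [](~(p & q) | p) there: 3:T, 6:T. ✓
6: no successors, so [][](~(p & q) | p) holds vacuously. ✓
7: successors {2, 5}; [](~(p & q) | p) there: 2:T, 5:T. ✓
— 7 worlds.

1 and 7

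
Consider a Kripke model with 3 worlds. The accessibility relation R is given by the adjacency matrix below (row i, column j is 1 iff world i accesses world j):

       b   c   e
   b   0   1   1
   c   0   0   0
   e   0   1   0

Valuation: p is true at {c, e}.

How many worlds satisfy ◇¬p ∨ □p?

b: ◇¬p is F, □p is T. ✓
c: ◇¬p is F, □p is T. ✓
e: ◇¬p is F, □p is T. ✓
Satisfying worlds: {b, c, e}.

3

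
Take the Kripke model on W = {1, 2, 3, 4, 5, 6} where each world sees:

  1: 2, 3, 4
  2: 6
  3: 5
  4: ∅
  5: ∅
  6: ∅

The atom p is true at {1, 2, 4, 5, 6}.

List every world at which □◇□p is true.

1: successors {2, 3, 4}; ◇□p there: 2:T, 3:T, 4:F. ✗
2: successors {6}; ◇□p there: 6:F. ✗
3: successors {5}; ◇□p there: 5:F. ✗
4: no successors, so □◇□p holds vacuously. ✓
5: no successors, so □◇□p holds vacuously. ✓
6: no successors, so □◇□p holds vacuously. ✓

{4, 5, 6}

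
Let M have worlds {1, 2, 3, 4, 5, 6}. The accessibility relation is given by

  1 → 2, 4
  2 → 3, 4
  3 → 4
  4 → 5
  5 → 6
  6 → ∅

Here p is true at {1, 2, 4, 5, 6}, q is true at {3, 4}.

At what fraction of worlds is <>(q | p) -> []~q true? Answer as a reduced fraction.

1/2

1: <>(q | p) is T, []~q is F. ✗
2: <>(q | p) is T, []~q is F. ✗
3: <>(q | p) is T, []~q is F. ✗
4: <>(q | p) is T, []~q is T. ✓
5: <>(q | p) is T, []~q is T. ✓
6: <>(q | p) is F, []~q is T. ✓
That's 3 of 6 worlds, so 3/6 = 1/2.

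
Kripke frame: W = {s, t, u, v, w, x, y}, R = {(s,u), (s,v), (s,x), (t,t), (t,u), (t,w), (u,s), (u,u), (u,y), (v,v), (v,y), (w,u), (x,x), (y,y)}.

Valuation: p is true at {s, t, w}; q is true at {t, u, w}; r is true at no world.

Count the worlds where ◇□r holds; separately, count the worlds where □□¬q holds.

0 and 3

For ◇□r:
s: successors {u, v, x}; □r there: u:F, v:F, x:F. ✗
t: successors {t, u, w}; □r there: t:F, u:F, w:F. ✗
u: successors {s, u, y}; □r there: s:F, u:F, y:F. ✗
v: successors {v, y}; □r there: v:F, y:F. ✗
w: successors {u}; □r there: u:F. ✗
x: successors {x}; □r there: x:F. ✗
y: successors {y}; □r there: y:F. ✗
— 0 worlds.
For □□¬q:
s: successors {u, v, x}; □¬q there: u:F, v:T, x:T. ✗
t: successors {t, u, w}; □¬q there: t:F, u:F, w:F. ✗
u: successors {s, u, y}; □¬q there: s:F, u:F, y:T. ✗
v: successors {v, y}; □¬q there: v:T, y:T. ✓
w: successors {u}; □¬q there: u:F. ✗
x: successors {x}; □¬q there: x:T. ✓
y: successors {y}; □¬q there: y:T. ✓
— 3 worlds.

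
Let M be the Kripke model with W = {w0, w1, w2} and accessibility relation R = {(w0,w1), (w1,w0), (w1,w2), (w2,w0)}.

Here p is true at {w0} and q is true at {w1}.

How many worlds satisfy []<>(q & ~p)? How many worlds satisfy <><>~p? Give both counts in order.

For []<>(q & ~p):
w0: successors {w1}; <>(q & ~p) there: w1:F. ✗
w1: successors {w0, w2}; <>(q & ~p) there: w0:T, w2:F. ✗
w2: successors {w0}; <>(q & ~p) there: w0:T. ✓
— 1 world.
For <><>~p:
w0: successors {w1}; <>~p there: w1:T. ✓
w1: successors {w0, w2}; <>~p there: w0:T, w2:F. ✓
w2: successors {w0}; <>~p there: w0:T. ✓
— 3 worlds.

1 and 3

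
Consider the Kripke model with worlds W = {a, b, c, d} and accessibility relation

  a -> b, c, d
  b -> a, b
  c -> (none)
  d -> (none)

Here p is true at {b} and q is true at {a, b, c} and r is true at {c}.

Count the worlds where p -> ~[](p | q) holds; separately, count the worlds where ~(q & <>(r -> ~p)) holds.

3 and 2

For p -> ~[](p | q):
a: p is F, ~[](p | q) is T. ✓
b: p is T, ~[](p | q) is F. ✗
c: p is F, ~[](p | q) is F. ✓
d: p is F, ~[](p | q) is F. ✓
— 3 worlds.
For ~(q & <>(r -> ~p)):
a: q & <>(r -> ~p) is T. ✗
b: q & <>(r -> ~p) is T. ✗
c: q & <>(r -> ~p) is F. ✓
d: q & <>(r -> ~p) is F. ✓
— 2 worlds.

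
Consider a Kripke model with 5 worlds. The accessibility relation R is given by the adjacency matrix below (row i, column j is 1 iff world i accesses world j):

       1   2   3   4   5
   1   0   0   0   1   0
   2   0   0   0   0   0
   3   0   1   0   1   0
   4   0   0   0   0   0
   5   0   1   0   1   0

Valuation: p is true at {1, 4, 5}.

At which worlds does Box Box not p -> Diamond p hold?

1: Box Box not p is T, Diamond p is T. ✓
2: Box Box not p is T, Diamond p is F. ✗
3: Box Box not p is T, Diamond p is T. ✓
4: Box Box not p is T, Diamond p is F. ✗
5: Box Box not p is T, Diamond p is T. ✓

{1, 3, 5}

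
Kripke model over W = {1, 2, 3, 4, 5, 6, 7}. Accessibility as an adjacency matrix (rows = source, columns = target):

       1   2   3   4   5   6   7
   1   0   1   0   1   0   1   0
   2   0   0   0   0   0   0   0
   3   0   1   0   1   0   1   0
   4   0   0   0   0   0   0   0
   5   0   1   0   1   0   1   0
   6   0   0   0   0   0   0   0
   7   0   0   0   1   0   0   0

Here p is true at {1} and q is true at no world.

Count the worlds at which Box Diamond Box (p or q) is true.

1: successors {2, 4, 6}; Diamond Box (p or q) there: 2:F, 4:F, 6:F. ✗
2: no successors, so Box Diamond Box (p or q) holds vacuously. ✓
3: successors {2, 4, 6}; Diamond Box (p or q) there: 2:F, 4:F, 6:F. ✗
4: no successors, so Box Diamond Box (p or q) holds vacuously. ✓
5: successors {2, 4, 6}; Diamond Box (p or q) there: 2:F, 4:F, 6:F. ✗
6: no successors, so Box Diamond Box (p or q) holds vacuously. ✓
7: successors {4}; Diamond Box (p or q) there: 4:F. ✗
Satisfying worlds: {2, 4, 6}.

3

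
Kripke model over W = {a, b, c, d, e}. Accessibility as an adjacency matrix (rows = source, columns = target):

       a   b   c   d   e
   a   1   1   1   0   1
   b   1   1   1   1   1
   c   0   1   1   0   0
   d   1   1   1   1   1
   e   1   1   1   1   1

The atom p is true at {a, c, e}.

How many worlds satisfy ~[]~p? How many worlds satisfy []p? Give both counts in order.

For ~[]~p:
a: []~p is F. ✓
b: []~p is F. ✓
c: []~p is F. ✓
d: []~p is F. ✓
e: []~p is F. ✓
— 5 worlds.
For []p:
a: successors {a, b, c, e}; p there: a:T, b:F, c:T, e:T. ✗
b: successors {a, b, c, d, e}; p there: a:T, b:F, c:T, d:F, e:T. ✗
c: successors {b, c}; p there: b:F, c:T. ✗
d: successors {a, b, c, d, e}; p there: a:T, b:F, c:T, d:F, e:T. ✗
e: successors {a, b, c, d, e}; p there: a:T, b:F, c:T, d:F, e:T. ✗
— 0 worlds.

5 and 0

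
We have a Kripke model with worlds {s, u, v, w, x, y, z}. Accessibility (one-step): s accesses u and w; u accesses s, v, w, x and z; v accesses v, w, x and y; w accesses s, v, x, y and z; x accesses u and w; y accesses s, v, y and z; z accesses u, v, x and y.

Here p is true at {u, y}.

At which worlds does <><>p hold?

{s, u, v, w, x, y, z}

s: successors {u, w}; <>p there: u:F, w:T. ✓
u: successors {s, v, w, x, z}; <>p there: s:T, v:T, w:T, x:T, z:T. ✓
v: successors {v, w, x, y}; <>p there: v:T, w:T, x:T, y:T. ✓
w: successors {s, v, x, y, z}; <>p there: s:T, v:T, x:T, y:T, z:T. ✓
x: successors {u, w}; <>p there: u:F, w:T. ✓
y: successors {s, v, y, z}; <>p there: s:T, v:T, y:T, z:T. ✓
z: successors {u, v, x, y}; <>p there: u:F, v:T, x:T, y:T. ✓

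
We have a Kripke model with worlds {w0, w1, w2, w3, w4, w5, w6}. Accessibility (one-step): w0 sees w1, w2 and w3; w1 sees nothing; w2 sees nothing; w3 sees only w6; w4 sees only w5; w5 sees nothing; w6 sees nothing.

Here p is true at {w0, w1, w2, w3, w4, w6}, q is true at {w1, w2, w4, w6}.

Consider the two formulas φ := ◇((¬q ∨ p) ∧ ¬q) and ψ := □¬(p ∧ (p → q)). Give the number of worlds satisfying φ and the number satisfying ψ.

For ◇((¬q ∨ p) ∧ ¬q):
w0: successors {w1, w2, w3}; (¬q ∨ p) ∧ ¬q there: w1:F, w2:F, w3:T. ✓
w1: no successors, so ◇((¬q ∨ p) ∧ ¬q) fails. ✗
w2: no successors, so ◇((¬q ∨ p) ∧ ¬q) fails. ✗
w3: successors {w6}; (¬q ∨ p) ∧ ¬q there: w6:F. ✗
w4: successors {w5}; (¬q ∨ p) ∧ ¬q there: w5:T. ✓
w5: no successors, so ◇((¬q ∨ p) ∧ ¬q) fails. ✗
w6: no successors, so ◇((¬q ∨ p) ∧ ¬q) fails. ✗
— 2 worlds.
For □¬(p ∧ (p → q)):
w0: successors {w1, w2, w3}; ¬(p ∧ (p → q)) there: w1:F, w2:F, w3:T. ✗
w1: no successors, so □¬(p ∧ (p → q)) holds vacuously. ✓
w2: no successors, so □¬(p ∧ (p → q)) holds vacuously. ✓
w3: successors {w6}; ¬(p ∧ (p → q)) there: w6:F. ✗
w4: successors {w5}; ¬(p ∧ (p → q)) there: w5:T. ✓
w5: no successors, so □¬(p ∧ (p → q)) holds vacuously. ✓
w6: no successors, so □¬(p ∧ (p → q)) holds vacuously. ✓
— 5 worlds.

2 and 5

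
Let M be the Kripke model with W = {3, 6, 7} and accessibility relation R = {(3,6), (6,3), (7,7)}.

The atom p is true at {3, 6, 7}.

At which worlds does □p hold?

3: successors {6}; p there: 6:T. ✓
6: successors {3}; p there: 3:T. ✓
7: successors {7}; p there: 7:T. ✓

{3, 6, 7}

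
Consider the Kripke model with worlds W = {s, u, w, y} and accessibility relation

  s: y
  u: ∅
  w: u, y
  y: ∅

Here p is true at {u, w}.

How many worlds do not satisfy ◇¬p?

s: successors {y}; ¬p there: y:T. ✓
u: no successors, so ◇¬p fails. ✗
w: successors {u, y}; ¬p there: u:F, y:T. ✓
y: no successors, so ◇¬p fails. ✗
Satisfying worlds: {s, w}.
So ◇¬p fails at the other 2 worlds.

2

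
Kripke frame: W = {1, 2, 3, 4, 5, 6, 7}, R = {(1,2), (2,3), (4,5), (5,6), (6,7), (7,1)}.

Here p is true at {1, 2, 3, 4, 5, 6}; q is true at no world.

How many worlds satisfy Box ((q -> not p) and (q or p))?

6

1: successors {2}; (q -> not p) and (q or p) there: 2:T. ✓
2: successors {3}; (q -> not p) and (q or p) there: 3:T. ✓
3: no successors, so Box ((q -> not p) and (q or p)) holds vacuously. ✓
4: successors {5}; (q -> not p) and (q or p) there: 5:T. ✓
5: successors {6}; (q -> not p) and (q or p) there: 6:T. ✓
6: successors {7}; (q -> not p) and (q or p) there: 7:F. ✗
7: successors {1}; (q -> not p) and (q or p) there: 1:T. ✓
Satisfying worlds: {1, 2, 3, 4, 5, 7}.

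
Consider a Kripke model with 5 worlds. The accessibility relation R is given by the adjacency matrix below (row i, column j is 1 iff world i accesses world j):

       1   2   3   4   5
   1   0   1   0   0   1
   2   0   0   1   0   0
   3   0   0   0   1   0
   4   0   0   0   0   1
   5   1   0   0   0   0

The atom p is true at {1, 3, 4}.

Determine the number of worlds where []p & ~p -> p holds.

3

1: []p & ~p is F, p is T. ✓
2: []p & ~p is T, p is F. ✗
3: []p & ~p is F, p is T. ✓
4: []p & ~p is F, p is T. ✓
5: []p & ~p is T, p is F. ✗
Satisfying worlds: {1, 3, 4}.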